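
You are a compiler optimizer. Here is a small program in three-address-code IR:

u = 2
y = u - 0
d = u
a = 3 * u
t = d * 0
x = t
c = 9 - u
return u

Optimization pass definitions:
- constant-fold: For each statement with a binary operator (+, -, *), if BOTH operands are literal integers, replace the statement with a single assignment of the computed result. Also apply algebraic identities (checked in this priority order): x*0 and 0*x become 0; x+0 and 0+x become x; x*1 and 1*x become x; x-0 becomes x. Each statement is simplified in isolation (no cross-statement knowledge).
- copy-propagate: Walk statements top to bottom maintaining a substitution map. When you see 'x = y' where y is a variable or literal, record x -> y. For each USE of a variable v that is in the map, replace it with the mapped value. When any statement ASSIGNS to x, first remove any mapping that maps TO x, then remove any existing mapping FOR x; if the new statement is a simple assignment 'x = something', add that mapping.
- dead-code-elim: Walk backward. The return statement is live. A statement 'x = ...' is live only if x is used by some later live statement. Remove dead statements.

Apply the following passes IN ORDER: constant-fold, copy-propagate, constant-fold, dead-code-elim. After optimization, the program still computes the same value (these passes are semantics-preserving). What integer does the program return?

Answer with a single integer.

Initial IR:
  u = 2
  y = u - 0
  d = u
  a = 3 * u
  t = d * 0
  x = t
  c = 9 - u
  return u
After constant-fold (8 stmts):
  u = 2
  y = u
  d = u
  a = 3 * u
  t = 0
  x = t
  c = 9 - u
  return u
After copy-propagate (8 stmts):
  u = 2
  y = 2
  d = 2
  a = 3 * 2
  t = 0
  x = 0
  c = 9 - 2
  return 2
After constant-fold (8 stmts):
  u = 2
  y = 2
  d = 2
  a = 6
  t = 0
  x = 0
  c = 7
  return 2
After dead-code-elim (1 stmts):
  return 2
Evaluate:
  u = 2  =>  u = 2
  y = u - 0  =>  y = 2
  d = u  =>  d = 2
  a = 3 * u  =>  a = 6
  t = d * 0  =>  t = 0
  x = t  =>  x = 0
  c = 9 - u  =>  c = 7
  return u = 2

Answer: 2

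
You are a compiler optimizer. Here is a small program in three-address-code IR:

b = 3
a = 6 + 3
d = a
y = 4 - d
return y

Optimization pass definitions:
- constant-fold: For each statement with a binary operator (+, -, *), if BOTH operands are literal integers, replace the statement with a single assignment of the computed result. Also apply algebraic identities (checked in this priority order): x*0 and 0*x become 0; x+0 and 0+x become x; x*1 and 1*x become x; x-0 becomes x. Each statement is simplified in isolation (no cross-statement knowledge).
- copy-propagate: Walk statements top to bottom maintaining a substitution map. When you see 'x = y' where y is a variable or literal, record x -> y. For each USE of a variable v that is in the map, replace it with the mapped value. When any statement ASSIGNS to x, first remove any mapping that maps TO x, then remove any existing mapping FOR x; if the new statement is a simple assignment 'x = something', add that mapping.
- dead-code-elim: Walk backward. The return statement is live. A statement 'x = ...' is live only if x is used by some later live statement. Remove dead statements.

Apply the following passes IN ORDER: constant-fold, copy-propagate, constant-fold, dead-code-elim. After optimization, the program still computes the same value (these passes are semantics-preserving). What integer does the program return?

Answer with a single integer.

Initial IR:
  b = 3
  a = 6 + 3
  d = a
  y = 4 - d
  return y
After constant-fold (5 stmts):
  b = 3
  a = 9
  d = a
  y = 4 - d
  return y
After copy-propagate (5 stmts):
  b = 3
  a = 9
  d = 9
  y = 4 - 9
  return y
After constant-fold (5 stmts):
  b = 3
  a = 9
  d = 9
  y = -5
  return y
After dead-code-elim (2 stmts):
  y = -5
  return y
Evaluate:
  b = 3  =>  b = 3
  a = 6 + 3  =>  a = 9
  d = a  =>  d = 9
  y = 4 - d  =>  y = -5
  return y = -5

Answer: -5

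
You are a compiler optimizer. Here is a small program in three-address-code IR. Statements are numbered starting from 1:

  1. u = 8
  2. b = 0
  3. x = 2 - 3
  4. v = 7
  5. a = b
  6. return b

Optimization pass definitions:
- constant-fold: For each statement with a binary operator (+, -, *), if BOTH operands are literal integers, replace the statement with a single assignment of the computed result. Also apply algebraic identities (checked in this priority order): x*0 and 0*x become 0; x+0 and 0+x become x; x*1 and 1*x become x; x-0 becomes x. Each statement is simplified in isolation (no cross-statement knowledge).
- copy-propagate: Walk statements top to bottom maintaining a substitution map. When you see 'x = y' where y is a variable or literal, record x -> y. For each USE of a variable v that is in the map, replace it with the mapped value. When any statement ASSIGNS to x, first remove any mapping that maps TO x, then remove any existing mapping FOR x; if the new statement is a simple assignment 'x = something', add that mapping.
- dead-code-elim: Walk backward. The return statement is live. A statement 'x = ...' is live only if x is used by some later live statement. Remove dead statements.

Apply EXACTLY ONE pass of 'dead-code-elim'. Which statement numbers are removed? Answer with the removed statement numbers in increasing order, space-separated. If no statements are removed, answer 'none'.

Backward liveness scan:
Stmt 1 'u = 8': DEAD (u not in live set [])
Stmt 2 'b = 0': KEEP (b is live); live-in = []
Stmt 3 'x = 2 - 3': DEAD (x not in live set ['b'])
Stmt 4 'v = 7': DEAD (v not in live set ['b'])
Stmt 5 'a = b': DEAD (a not in live set ['b'])
Stmt 6 'return b': KEEP (return); live-in = ['b']
Removed statement numbers: [1, 3, 4, 5]
Surviving IR:
  b = 0
  return b

Answer: 1 3 4 5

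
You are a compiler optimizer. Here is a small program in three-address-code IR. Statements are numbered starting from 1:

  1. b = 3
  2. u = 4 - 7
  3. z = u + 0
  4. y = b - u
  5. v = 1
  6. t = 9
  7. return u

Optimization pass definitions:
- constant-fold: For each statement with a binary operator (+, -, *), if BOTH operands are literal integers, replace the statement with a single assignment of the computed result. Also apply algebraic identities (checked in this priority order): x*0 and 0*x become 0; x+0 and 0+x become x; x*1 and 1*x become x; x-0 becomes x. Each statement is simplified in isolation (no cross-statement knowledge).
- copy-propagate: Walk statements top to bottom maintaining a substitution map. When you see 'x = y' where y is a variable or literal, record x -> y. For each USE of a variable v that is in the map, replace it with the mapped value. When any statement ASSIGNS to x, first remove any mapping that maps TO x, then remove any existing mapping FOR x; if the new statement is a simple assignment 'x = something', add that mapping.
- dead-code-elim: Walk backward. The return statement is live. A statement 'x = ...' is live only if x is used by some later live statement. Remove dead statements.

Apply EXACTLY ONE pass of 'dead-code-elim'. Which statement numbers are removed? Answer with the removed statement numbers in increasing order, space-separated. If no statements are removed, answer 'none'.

Answer: 1 3 4 5 6

Derivation:
Backward liveness scan:
Stmt 1 'b = 3': DEAD (b not in live set [])
Stmt 2 'u = 4 - 7': KEEP (u is live); live-in = []
Stmt 3 'z = u + 0': DEAD (z not in live set ['u'])
Stmt 4 'y = b - u': DEAD (y not in live set ['u'])
Stmt 5 'v = 1': DEAD (v not in live set ['u'])
Stmt 6 't = 9': DEAD (t not in live set ['u'])
Stmt 7 'return u': KEEP (return); live-in = ['u']
Removed statement numbers: [1, 3, 4, 5, 6]
Surviving IR:
  u = 4 - 7
  return u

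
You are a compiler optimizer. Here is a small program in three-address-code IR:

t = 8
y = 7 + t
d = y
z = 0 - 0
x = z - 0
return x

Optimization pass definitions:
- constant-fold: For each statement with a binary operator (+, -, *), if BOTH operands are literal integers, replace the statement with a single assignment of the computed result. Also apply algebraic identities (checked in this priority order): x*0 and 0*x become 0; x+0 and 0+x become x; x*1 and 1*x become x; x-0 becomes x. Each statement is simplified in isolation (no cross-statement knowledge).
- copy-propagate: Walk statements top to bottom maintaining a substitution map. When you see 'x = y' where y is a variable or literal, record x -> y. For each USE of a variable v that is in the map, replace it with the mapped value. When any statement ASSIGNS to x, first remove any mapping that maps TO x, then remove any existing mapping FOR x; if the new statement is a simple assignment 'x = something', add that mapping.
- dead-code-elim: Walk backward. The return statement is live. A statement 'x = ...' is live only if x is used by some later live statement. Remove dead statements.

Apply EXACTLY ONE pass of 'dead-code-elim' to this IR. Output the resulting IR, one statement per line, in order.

Applying dead-code-elim statement-by-statement:
  [6] return x  -> KEEP (return); live=['x']
  [5] x = z - 0  -> KEEP; live=['z']
  [4] z = 0 - 0  -> KEEP; live=[]
  [3] d = y  -> DEAD (d not live)
  [2] y = 7 + t  -> DEAD (y not live)
  [1] t = 8  -> DEAD (t not live)
Result (3 stmts):
  z = 0 - 0
  x = z - 0
  return x

Answer: z = 0 - 0
x = z - 0
return x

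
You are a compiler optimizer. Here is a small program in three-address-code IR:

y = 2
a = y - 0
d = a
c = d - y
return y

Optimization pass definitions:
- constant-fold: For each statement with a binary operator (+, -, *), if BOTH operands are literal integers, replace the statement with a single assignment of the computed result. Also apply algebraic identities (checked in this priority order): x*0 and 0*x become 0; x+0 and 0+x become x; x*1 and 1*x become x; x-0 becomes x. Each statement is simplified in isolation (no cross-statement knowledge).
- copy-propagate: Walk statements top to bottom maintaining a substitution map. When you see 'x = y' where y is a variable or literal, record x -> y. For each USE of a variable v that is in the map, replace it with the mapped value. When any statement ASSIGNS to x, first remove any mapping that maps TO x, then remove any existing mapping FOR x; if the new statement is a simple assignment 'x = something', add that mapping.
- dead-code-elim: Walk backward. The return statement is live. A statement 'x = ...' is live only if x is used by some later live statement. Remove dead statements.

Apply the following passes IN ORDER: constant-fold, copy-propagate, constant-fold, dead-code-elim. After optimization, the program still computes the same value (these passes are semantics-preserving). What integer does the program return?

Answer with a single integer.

Initial IR:
  y = 2
  a = y - 0
  d = a
  c = d - y
  return y
After constant-fold (5 stmts):
  y = 2
  a = y
  d = a
  c = d - y
  return y
After copy-propagate (5 stmts):
  y = 2
  a = 2
  d = 2
  c = 2 - 2
  return 2
After constant-fold (5 stmts):
  y = 2
  a = 2
  d = 2
  c = 0
  return 2
After dead-code-elim (1 stmts):
  return 2
Evaluate:
  y = 2  =>  y = 2
  a = y - 0  =>  a = 2
  d = a  =>  d = 2
  c = d - y  =>  c = 0
  return y = 2

Answer: 2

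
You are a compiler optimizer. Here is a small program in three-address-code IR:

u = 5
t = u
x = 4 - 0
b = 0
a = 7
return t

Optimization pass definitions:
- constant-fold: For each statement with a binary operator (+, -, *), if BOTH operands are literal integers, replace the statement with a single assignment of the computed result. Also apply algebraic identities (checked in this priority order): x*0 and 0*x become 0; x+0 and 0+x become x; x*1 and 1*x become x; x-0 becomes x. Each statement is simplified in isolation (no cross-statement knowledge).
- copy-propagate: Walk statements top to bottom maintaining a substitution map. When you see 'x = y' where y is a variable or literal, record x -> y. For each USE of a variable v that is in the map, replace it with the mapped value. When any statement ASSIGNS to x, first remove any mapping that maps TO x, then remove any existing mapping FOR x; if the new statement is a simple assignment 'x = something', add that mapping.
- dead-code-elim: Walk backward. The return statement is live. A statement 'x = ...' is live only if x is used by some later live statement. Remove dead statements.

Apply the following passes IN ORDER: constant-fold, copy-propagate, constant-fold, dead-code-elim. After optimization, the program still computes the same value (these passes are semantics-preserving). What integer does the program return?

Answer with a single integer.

Answer: 5

Derivation:
Initial IR:
  u = 5
  t = u
  x = 4 - 0
  b = 0
  a = 7
  return t
After constant-fold (6 stmts):
  u = 5
  t = u
  x = 4
  b = 0
  a = 7
  return t
After copy-propagate (6 stmts):
  u = 5
  t = 5
  x = 4
  b = 0
  a = 7
  return 5
After constant-fold (6 stmts):
  u = 5
  t = 5
  x = 4
  b = 0
  a = 7
  return 5
After dead-code-elim (1 stmts):
  return 5
Evaluate:
  u = 5  =>  u = 5
  t = u  =>  t = 5
  x = 4 - 0  =>  x = 4
  b = 0  =>  b = 0
  a = 7  =>  a = 7
  return t = 5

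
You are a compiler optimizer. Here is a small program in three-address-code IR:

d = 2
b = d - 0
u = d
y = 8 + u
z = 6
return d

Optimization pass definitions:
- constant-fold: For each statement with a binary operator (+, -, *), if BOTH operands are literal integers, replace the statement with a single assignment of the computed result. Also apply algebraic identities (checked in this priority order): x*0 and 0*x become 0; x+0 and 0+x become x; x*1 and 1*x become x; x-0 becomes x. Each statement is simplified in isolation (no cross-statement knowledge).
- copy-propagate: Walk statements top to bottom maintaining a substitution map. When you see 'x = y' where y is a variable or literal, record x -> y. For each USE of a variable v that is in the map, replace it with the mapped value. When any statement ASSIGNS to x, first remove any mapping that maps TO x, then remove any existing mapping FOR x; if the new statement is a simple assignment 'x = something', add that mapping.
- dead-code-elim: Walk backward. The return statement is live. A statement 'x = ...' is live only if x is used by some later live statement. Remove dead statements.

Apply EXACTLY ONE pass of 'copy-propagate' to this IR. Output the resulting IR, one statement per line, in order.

Applying copy-propagate statement-by-statement:
  [1] d = 2  (unchanged)
  [2] b = d - 0  -> b = 2 - 0
  [3] u = d  -> u = 2
  [4] y = 8 + u  -> y = 8 + 2
  [5] z = 6  (unchanged)
  [6] return d  -> return 2
Result (6 stmts):
  d = 2
  b = 2 - 0
  u = 2
  y = 8 + 2
  z = 6
  return 2

Answer: d = 2
b = 2 - 0
u = 2
y = 8 + 2
z = 6
return 2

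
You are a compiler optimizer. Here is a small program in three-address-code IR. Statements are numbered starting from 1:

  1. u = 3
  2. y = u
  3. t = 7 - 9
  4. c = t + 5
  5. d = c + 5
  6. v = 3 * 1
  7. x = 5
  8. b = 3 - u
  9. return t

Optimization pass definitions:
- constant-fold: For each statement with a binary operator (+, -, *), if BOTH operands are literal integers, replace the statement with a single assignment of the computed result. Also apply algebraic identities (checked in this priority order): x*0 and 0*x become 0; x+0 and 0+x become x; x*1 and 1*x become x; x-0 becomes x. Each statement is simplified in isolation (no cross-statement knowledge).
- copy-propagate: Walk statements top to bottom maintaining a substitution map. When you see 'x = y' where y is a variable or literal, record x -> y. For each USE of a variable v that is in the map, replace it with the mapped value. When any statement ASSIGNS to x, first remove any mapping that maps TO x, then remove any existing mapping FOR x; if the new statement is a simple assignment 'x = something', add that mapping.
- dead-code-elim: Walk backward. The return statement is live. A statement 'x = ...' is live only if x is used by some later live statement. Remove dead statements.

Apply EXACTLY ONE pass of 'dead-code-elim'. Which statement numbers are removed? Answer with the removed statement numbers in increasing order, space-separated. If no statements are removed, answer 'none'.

Backward liveness scan:
Stmt 1 'u = 3': DEAD (u not in live set [])
Stmt 2 'y = u': DEAD (y not in live set [])
Stmt 3 't = 7 - 9': KEEP (t is live); live-in = []
Stmt 4 'c = t + 5': DEAD (c not in live set ['t'])
Stmt 5 'd = c + 5': DEAD (d not in live set ['t'])
Stmt 6 'v = 3 * 1': DEAD (v not in live set ['t'])
Stmt 7 'x = 5': DEAD (x not in live set ['t'])
Stmt 8 'b = 3 - u': DEAD (b not in live set ['t'])
Stmt 9 'return t': KEEP (return); live-in = ['t']
Removed statement numbers: [1, 2, 4, 5, 6, 7, 8]
Surviving IR:
  t = 7 - 9
  return t

Answer: 1 2 4 5 6 7 8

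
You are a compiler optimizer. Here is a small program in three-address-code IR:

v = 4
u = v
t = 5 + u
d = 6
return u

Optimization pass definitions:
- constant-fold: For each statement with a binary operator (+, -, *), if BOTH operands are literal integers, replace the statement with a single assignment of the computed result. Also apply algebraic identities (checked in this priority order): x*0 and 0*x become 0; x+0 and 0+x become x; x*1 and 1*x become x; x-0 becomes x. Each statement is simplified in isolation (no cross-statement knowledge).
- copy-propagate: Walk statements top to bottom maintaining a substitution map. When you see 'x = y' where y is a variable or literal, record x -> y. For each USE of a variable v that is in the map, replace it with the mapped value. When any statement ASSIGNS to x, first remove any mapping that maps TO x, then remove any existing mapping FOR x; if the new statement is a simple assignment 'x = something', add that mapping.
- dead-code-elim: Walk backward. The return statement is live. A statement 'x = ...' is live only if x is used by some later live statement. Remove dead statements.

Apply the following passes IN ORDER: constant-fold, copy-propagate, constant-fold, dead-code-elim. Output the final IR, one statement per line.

Answer: return 4

Derivation:
Initial IR:
  v = 4
  u = v
  t = 5 + u
  d = 6
  return u
After constant-fold (5 stmts):
  v = 4
  u = v
  t = 5 + u
  d = 6
  return u
After copy-propagate (5 stmts):
  v = 4
  u = 4
  t = 5 + 4
  d = 6
  return 4
After constant-fold (5 stmts):
  v = 4
  u = 4
  t = 9
  d = 6
  return 4
After dead-code-elim (1 stmts):
  return 4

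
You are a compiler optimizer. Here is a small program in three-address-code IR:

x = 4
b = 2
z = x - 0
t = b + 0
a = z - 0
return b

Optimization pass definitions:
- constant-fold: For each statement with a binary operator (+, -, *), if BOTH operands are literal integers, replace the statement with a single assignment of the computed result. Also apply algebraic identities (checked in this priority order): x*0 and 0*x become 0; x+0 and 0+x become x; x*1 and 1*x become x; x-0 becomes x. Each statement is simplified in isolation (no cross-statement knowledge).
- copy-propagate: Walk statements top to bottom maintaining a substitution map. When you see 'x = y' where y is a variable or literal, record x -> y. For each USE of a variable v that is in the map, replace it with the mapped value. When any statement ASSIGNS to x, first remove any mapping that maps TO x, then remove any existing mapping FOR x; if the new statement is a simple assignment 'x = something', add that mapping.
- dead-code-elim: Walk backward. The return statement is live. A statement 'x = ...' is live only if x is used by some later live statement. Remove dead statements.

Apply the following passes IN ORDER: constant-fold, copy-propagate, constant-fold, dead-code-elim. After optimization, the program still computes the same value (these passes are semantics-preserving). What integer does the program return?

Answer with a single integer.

Initial IR:
  x = 4
  b = 2
  z = x - 0
  t = b + 0
  a = z - 0
  return b
After constant-fold (6 stmts):
  x = 4
  b = 2
  z = x
  t = b
  a = z
  return b
After copy-propagate (6 stmts):
  x = 4
  b = 2
  z = 4
  t = 2
  a = 4
  return 2
After constant-fold (6 stmts):
  x = 4
  b = 2
  z = 4
  t = 2
  a = 4
  return 2
After dead-code-elim (1 stmts):
  return 2
Evaluate:
  x = 4  =>  x = 4
  b = 2  =>  b = 2
  z = x - 0  =>  z = 4
  t = b + 0  =>  t = 2
  a = z - 0  =>  a = 4
  return b = 2

Answer: 2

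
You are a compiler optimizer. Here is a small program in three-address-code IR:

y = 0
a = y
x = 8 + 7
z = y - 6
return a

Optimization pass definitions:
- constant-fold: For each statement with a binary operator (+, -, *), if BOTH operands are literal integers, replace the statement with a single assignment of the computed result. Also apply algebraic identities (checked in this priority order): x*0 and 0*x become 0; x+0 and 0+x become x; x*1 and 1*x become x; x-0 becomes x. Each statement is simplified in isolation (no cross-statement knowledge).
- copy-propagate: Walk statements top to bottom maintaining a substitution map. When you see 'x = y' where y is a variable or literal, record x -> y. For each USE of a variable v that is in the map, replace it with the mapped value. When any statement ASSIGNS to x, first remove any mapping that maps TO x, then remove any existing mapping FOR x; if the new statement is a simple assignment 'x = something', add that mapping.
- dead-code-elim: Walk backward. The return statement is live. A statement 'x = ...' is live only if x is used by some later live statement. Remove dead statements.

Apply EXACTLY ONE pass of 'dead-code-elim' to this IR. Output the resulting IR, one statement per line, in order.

Applying dead-code-elim statement-by-statement:
  [5] return a  -> KEEP (return); live=['a']
  [4] z = y - 6  -> DEAD (z not live)
  [3] x = 8 + 7  -> DEAD (x not live)
  [2] a = y  -> KEEP; live=['y']
  [1] y = 0  -> KEEP; live=[]
Result (3 stmts):
  y = 0
  a = y
  return a

Answer: y = 0
a = y
return a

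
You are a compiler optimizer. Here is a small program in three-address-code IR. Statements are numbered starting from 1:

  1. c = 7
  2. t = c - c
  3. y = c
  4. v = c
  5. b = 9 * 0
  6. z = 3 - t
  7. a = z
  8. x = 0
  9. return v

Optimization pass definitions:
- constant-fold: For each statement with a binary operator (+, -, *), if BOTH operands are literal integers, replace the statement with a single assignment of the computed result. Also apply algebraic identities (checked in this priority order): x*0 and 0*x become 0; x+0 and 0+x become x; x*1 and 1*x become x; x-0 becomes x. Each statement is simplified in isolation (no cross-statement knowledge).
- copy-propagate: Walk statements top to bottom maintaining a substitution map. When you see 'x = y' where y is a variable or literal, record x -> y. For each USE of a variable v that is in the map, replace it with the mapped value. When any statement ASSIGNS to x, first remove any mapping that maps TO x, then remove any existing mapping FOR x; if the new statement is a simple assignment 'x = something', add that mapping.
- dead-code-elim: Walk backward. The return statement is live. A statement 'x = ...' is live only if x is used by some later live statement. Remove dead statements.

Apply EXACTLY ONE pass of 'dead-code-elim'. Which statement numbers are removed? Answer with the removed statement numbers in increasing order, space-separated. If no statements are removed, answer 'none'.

Backward liveness scan:
Stmt 1 'c = 7': KEEP (c is live); live-in = []
Stmt 2 't = c - c': DEAD (t not in live set ['c'])
Stmt 3 'y = c': DEAD (y not in live set ['c'])
Stmt 4 'v = c': KEEP (v is live); live-in = ['c']
Stmt 5 'b = 9 * 0': DEAD (b not in live set ['v'])
Stmt 6 'z = 3 - t': DEAD (z not in live set ['v'])
Stmt 7 'a = z': DEAD (a not in live set ['v'])
Stmt 8 'x = 0': DEAD (x not in live set ['v'])
Stmt 9 'return v': KEEP (return); live-in = ['v']
Removed statement numbers: [2, 3, 5, 6, 7, 8]
Surviving IR:
  c = 7
  v = c
  return v

Answer: 2 3 5 6 7 8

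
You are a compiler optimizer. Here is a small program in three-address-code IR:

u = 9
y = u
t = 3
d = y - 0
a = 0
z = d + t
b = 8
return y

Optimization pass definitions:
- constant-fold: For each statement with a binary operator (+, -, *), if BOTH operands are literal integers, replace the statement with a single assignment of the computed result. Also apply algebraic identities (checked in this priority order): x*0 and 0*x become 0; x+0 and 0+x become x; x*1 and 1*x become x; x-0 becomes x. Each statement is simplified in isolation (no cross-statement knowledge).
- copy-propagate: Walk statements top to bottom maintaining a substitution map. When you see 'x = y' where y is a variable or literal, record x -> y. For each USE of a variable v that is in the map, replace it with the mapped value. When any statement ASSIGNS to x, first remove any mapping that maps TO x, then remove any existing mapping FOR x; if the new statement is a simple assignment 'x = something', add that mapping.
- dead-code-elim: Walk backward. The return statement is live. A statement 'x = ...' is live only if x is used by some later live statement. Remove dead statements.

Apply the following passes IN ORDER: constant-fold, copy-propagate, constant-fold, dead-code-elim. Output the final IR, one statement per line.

Initial IR:
  u = 9
  y = u
  t = 3
  d = y - 0
  a = 0
  z = d + t
  b = 8
  return y
After constant-fold (8 stmts):
  u = 9
  y = u
  t = 3
  d = y
  a = 0
  z = d + t
  b = 8
  return y
After copy-propagate (8 stmts):
  u = 9
  y = 9
  t = 3
  d = 9
  a = 0
  z = 9 + 3
  b = 8
  return 9
After constant-fold (8 stmts):
  u = 9
  y = 9
  t = 3
  d = 9
  a = 0
  z = 12
  b = 8
  return 9
After dead-code-elim (1 stmts):
  return 9

Answer: return 9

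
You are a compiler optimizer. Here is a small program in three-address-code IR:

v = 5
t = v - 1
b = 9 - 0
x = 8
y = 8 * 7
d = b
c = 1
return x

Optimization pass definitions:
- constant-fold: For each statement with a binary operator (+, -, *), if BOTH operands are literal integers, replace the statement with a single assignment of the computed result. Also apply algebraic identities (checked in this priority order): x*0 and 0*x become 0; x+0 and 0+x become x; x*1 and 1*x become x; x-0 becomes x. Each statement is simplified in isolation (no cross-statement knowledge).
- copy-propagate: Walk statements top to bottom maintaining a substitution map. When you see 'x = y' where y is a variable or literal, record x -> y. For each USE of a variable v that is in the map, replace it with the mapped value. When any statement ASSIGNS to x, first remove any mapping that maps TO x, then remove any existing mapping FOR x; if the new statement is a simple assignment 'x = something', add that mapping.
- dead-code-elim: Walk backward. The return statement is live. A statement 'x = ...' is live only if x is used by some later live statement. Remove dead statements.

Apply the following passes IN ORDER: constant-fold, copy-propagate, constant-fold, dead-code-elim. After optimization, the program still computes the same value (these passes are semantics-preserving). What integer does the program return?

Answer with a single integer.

Answer: 8

Derivation:
Initial IR:
  v = 5
  t = v - 1
  b = 9 - 0
  x = 8
  y = 8 * 7
  d = b
  c = 1
  return x
After constant-fold (8 stmts):
  v = 5
  t = v - 1
  b = 9
  x = 8
  y = 56
  d = b
  c = 1
  return x
After copy-propagate (8 stmts):
  v = 5
  t = 5 - 1
  b = 9
  x = 8
  y = 56
  d = 9
  c = 1
  return 8
After constant-fold (8 stmts):
  v = 5
  t = 4
  b = 9
  x = 8
  y = 56
  d = 9
  c = 1
  return 8
After dead-code-elim (1 stmts):
  return 8
Evaluate:
  v = 5  =>  v = 5
  t = v - 1  =>  t = 4
  b = 9 - 0  =>  b = 9
  x = 8  =>  x = 8
  y = 8 * 7  =>  y = 56
  d = b  =>  d = 9
  c = 1  =>  c = 1
  return x = 8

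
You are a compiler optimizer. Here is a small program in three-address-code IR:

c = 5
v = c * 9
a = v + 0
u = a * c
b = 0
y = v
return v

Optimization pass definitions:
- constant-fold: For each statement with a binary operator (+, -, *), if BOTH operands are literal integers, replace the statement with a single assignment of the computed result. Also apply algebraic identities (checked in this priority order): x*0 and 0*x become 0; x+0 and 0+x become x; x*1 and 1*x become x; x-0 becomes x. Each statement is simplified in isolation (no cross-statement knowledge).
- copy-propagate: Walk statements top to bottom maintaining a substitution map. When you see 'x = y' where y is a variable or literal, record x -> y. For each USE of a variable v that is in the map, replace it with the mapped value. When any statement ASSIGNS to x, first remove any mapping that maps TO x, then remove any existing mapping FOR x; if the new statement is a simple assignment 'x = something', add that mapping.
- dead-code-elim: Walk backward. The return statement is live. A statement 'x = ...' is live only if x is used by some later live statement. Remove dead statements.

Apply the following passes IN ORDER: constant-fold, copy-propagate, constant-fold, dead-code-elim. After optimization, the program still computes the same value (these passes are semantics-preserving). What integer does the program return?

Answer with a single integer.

Initial IR:
  c = 5
  v = c * 9
  a = v + 0
  u = a * c
  b = 0
  y = v
  return v
After constant-fold (7 stmts):
  c = 5
  v = c * 9
  a = v
  u = a * c
  b = 0
  y = v
  return v
After copy-propagate (7 stmts):
  c = 5
  v = 5 * 9
  a = v
  u = v * 5
  b = 0
  y = v
  return v
After constant-fold (7 stmts):
  c = 5
  v = 45
  a = v
  u = v * 5
  b = 0
  y = v
  return v
After dead-code-elim (2 stmts):
  v = 45
  return v
Evaluate:
  c = 5  =>  c = 5
  v = c * 9  =>  v = 45
  a = v + 0  =>  a = 45
  u = a * c  =>  u = 225
  b = 0  =>  b = 0
  y = v  =>  y = 45
  return v = 45

Answer: 45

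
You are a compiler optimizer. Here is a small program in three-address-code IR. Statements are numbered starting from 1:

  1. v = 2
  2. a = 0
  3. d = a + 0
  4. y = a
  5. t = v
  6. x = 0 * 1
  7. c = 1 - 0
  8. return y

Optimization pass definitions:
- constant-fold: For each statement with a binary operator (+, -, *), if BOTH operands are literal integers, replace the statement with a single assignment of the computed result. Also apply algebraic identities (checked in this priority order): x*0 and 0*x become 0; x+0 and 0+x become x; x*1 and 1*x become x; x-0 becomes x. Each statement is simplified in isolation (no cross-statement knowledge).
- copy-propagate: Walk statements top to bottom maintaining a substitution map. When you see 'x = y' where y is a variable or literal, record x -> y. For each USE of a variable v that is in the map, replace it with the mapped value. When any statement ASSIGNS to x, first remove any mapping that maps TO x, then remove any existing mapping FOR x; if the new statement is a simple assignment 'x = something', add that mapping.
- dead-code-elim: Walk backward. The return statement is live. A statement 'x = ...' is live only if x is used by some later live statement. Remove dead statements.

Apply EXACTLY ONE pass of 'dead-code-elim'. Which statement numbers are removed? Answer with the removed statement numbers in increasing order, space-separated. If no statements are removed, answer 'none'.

Backward liveness scan:
Stmt 1 'v = 2': DEAD (v not in live set [])
Stmt 2 'a = 0': KEEP (a is live); live-in = []
Stmt 3 'd = a + 0': DEAD (d not in live set ['a'])
Stmt 4 'y = a': KEEP (y is live); live-in = ['a']
Stmt 5 't = v': DEAD (t not in live set ['y'])
Stmt 6 'x = 0 * 1': DEAD (x not in live set ['y'])
Stmt 7 'c = 1 - 0': DEAD (c not in live set ['y'])
Stmt 8 'return y': KEEP (return); live-in = ['y']
Removed statement numbers: [1, 3, 5, 6, 7]
Surviving IR:
  a = 0
  y = a
  return y

Answer: 1 3 5 6 7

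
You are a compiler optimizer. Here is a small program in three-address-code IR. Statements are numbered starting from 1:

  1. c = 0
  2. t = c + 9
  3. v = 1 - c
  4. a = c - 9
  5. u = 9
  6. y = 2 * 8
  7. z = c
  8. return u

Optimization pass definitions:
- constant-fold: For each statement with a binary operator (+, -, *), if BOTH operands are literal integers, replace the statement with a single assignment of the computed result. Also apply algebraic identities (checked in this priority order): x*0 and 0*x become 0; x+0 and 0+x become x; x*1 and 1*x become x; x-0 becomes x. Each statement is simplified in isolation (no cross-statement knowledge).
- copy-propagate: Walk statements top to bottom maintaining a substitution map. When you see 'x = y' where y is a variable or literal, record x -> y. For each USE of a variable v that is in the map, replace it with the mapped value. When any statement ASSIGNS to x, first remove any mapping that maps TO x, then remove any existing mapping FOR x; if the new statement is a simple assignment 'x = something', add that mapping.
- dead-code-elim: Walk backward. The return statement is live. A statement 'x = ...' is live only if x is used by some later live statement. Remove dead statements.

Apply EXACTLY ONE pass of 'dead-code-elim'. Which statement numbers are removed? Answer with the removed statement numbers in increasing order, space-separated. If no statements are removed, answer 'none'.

Backward liveness scan:
Stmt 1 'c = 0': DEAD (c not in live set [])
Stmt 2 't = c + 9': DEAD (t not in live set [])
Stmt 3 'v = 1 - c': DEAD (v not in live set [])
Stmt 4 'a = c - 9': DEAD (a not in live set [])
Stmt 5 'u = 9': KEEP (u is live); live-in = []
Stmt 6 'y = 2 * 8': DEAD (y not in live set ['u'])
Stmt 7 'z = c': DEAD (z not in live set ['u'])
Stmt 8 'return u': KEEP (return); live-in = ['u']
Removed statement numbers: [1, 2, 3, 4, 6, 7]
Surviving IR:
  u = 9
  return u

Answer: 1 2 3 4 6 7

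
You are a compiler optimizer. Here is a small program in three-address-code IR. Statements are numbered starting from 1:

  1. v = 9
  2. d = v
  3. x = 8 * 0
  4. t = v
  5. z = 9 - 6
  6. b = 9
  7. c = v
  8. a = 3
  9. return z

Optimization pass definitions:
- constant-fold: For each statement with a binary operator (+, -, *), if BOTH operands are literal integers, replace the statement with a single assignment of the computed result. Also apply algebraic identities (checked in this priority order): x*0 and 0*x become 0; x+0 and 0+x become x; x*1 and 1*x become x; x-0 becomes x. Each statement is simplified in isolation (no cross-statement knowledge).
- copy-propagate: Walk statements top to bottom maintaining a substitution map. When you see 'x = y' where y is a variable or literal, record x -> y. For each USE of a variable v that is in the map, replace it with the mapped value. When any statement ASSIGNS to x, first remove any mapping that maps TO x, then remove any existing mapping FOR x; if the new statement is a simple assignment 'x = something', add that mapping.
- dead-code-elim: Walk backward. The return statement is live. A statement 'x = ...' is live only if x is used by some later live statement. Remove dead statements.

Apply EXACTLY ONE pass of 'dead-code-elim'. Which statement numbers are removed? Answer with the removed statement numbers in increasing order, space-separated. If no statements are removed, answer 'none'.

Backward liveness scan:
Stmt 1 'v = 9': DEAD (v not in live set [])
Stmt 2 'd = v': DEAD (d not in live set [])
Stmt 3 'x = 8 * 0': DEAD (x not in live set [])
Stmt 4 't = v': DEAD (t not in live set [])
Stmt 5 'z = 9 - 6': KEEP (z is live); live-in = []
Stmt 6 'b = 9': DEAD (b not in live set ['z'])
Stmt 7 'c = v': DEAD (c not in live set ['z'])
Stmt 8 'a = 3': DEAD (a not in live set ['z'])
Stmt 9 'return z': KEEP (return); live-in = ['z']
Removed statement numbers: [1, 2, 3, 4, 6, 7, 8]
Surviving IR:
  z = 9 - 6
  return z

Answer: 1 2 3 4 6 7 8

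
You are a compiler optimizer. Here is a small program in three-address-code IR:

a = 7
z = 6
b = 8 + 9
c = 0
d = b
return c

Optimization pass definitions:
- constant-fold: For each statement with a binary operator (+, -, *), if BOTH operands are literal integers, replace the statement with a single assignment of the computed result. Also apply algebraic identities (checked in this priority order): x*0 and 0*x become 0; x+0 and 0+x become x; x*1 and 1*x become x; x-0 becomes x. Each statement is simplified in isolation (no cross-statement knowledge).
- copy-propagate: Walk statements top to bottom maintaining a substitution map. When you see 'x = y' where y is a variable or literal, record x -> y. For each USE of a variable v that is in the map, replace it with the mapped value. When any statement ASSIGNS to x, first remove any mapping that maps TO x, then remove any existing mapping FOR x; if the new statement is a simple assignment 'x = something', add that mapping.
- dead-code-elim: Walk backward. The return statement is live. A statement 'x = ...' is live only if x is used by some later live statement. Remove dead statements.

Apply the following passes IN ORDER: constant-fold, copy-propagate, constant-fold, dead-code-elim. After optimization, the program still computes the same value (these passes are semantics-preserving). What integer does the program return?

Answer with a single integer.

Initial IR:
  a = 7
  z = 6
  b = 8 + 9
  c = 0
  d = b
  return c
After constant-fold (6 stmts):
  a = 7
  z = 6
  b = 17
  c = 0
  d = b
  return c
After copy-propagate (6 stmts):
  a = 7
  z = 6
  b = 17
  c = 0
  d = 17
  return 0
After constant-fold (6 stmts):
  a = 7
  z = 6
  b = 17
  c = 0
  d = 17
  return 0
After dead-code-elim (1 stmts):
  return 0
Evaluate:
  a = 7  =>  a = 7
  z = 6  =>  z = 6
  b = 8 + 9  =>  b = 17
  c = 0  =>  c = 0
  d = b  =>  d = 17
  return c = 0

Answer: 0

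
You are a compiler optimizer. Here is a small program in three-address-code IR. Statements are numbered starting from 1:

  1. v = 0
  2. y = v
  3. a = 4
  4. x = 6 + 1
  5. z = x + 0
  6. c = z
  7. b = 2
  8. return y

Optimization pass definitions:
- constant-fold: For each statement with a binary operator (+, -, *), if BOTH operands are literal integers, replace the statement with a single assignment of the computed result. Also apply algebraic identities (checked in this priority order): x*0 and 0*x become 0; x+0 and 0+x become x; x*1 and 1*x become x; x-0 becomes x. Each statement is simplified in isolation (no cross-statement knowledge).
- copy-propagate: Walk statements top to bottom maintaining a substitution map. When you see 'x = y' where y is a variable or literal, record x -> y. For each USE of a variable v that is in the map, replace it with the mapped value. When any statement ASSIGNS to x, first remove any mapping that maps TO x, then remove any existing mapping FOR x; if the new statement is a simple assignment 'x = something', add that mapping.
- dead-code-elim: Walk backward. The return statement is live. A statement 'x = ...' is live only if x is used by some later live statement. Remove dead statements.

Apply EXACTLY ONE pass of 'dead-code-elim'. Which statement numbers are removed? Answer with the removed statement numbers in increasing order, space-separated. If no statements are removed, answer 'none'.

Backward liveness scan:
Stmt 1 'v = 0': KEEP (v is live); live-in = []
Stmt 2 'y = v': KEEP (y is live); live-in = ['v']
Stmt 3 'a = 4': DEAD (a not in live set ['y'])
Stmt 4 'x = 6 + 1': DEAD (x not in live set ['y'])
Stmt 5 'z = x + 0': DEAD (z not in live set ['y'])
Stmt 6 'c = z': DEAD (c not in live set ['y'])
Stmt 7 'b = 2': DEAD (b not in live set ['y'])
Stmt 8 'return y': KEEP (return); live-in = ['y']
Removed statement numbers: [3, 4, 5, 6, 7]
Surviving IR:
  v = 0
  y = v
  return y

Answer: 3 4 5 6 7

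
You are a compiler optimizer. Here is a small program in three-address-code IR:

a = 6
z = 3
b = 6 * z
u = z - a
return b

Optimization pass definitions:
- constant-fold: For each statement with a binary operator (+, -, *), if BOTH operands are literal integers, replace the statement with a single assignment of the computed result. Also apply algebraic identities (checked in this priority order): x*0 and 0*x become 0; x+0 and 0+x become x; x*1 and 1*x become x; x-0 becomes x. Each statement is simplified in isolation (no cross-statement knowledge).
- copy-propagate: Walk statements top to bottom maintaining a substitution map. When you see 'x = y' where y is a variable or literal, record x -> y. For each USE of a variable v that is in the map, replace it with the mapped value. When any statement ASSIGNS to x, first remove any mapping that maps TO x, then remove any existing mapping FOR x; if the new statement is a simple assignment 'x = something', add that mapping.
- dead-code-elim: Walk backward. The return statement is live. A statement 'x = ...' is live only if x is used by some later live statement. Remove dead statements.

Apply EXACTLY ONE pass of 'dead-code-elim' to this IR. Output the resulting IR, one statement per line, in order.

Answer: z = 3
b = 6 * z
return b

Derivation:
Applying dead-code-elim statement-by-statement:
  [5] return b  -> KEEP (return); live=['b']
  [4] u = z - a  -> DEAD (u not live)
  [3] b = 6 * z  -> KEEP; live=['z']
  [2] z = 3  -> KEEP; live=[]
  [1] a = 6  -> DEAD (a not live)
Result (3 stmts):
  z = 3
  b = 6 * z
  return b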